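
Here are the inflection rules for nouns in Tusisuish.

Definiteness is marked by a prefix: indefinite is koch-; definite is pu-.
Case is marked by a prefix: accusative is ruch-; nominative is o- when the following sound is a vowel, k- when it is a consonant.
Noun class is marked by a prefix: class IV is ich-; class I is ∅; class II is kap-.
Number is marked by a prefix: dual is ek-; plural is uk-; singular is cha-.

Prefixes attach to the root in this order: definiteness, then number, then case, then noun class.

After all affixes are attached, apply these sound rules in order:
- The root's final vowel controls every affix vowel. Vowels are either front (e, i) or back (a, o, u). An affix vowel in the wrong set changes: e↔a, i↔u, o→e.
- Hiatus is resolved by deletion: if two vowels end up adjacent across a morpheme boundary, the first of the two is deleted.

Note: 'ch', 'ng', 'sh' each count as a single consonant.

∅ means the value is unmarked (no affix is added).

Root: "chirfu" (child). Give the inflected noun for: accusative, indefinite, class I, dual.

Attach definiteness indefinite koch- → kochchirfu.
Attach number dual ek- → ekkochchirfu.
Attach case accusative ruch- → ruchekkochchirfu.
noun class = class I: zero marking, form stays ruchekkochchirfu.
Apply vowel harmony: ruchekkochchirfu → ruchakkochchirfu.
Vowel deletion: no change.

ruchakkochchirfu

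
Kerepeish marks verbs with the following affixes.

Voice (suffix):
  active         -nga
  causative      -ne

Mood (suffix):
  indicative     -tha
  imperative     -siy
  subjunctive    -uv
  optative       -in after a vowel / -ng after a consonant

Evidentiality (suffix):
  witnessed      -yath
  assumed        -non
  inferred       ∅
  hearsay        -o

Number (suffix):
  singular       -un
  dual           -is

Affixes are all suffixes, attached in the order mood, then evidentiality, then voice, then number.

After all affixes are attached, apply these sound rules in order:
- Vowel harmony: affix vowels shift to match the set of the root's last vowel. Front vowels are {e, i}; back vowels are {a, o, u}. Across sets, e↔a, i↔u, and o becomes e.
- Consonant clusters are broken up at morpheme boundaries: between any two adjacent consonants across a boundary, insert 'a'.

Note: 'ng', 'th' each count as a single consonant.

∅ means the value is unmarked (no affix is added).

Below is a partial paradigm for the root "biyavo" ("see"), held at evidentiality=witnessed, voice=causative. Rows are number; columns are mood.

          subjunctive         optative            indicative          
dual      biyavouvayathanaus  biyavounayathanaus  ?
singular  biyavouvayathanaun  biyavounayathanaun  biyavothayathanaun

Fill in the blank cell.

biyavothayathanaus

Attach mood indicative -tha → biyavotha.
Attach evidentiality witnessed -yath → biyavothayath.
Attach voice causative -ne → biyavothayathne.
Attach number dual -is → biyavothayathneis.
Apply vowel harmony: biyavothayathneis → biyavothayathnaus.
Apply epenthesis: biyavothayathnaus → biyavothayathanaus.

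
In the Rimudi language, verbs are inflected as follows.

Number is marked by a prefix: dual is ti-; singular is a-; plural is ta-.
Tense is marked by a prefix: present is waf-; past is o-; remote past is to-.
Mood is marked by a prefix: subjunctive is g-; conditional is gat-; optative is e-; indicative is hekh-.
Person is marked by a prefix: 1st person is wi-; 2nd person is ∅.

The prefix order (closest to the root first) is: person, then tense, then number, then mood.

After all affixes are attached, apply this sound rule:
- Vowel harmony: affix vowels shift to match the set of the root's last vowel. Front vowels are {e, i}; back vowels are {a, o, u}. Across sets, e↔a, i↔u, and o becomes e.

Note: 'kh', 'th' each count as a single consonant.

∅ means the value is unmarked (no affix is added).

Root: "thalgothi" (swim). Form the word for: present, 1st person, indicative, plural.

hekhtewefwithalgothi

Attach person 1st person wi- → withalgothi.
Attach tense present waf- → wafwithalgothi.
Attach number plural ta- → tawafwithalgothi.
Attach mood indicative hekh- → hekhtawafwithalgothi.
Apply vowel harmony: hekhtawafwithalgothi → hekhtewefwithalgothi.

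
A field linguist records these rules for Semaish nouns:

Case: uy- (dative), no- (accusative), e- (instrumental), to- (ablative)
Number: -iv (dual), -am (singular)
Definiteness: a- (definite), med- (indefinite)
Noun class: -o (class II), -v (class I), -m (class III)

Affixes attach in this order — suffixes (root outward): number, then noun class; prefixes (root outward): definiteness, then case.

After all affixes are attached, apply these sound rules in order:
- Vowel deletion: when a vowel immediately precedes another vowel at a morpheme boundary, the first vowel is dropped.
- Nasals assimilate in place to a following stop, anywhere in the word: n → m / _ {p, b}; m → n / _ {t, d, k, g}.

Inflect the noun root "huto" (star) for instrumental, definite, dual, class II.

Attach number dual -iv → hutoiv.
Attach definiteness definite a- → ahutoiv.
Attach noun class class II -o → ahutoivo.
Attach case instrumental e- → eahutoivo.
Apply vowel deletion: eahutoivo → ahutivo.
Nasal assimilation: no change.

ahutivo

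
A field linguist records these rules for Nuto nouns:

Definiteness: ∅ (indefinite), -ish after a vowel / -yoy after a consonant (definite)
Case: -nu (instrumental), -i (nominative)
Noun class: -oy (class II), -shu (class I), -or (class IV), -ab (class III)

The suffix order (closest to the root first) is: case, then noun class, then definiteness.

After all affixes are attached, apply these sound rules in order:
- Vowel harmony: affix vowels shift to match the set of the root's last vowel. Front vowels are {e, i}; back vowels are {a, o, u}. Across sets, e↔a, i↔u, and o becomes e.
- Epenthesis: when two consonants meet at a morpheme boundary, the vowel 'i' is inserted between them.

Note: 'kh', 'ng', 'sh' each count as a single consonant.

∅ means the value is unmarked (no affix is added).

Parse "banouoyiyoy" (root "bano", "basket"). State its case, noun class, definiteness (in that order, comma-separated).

nominative, class II, definite

Segment: bano-i-oy-yoy.
case: -i → nominative.
noun class: -oy → class II.
definiteness: -ish/yoy → definite.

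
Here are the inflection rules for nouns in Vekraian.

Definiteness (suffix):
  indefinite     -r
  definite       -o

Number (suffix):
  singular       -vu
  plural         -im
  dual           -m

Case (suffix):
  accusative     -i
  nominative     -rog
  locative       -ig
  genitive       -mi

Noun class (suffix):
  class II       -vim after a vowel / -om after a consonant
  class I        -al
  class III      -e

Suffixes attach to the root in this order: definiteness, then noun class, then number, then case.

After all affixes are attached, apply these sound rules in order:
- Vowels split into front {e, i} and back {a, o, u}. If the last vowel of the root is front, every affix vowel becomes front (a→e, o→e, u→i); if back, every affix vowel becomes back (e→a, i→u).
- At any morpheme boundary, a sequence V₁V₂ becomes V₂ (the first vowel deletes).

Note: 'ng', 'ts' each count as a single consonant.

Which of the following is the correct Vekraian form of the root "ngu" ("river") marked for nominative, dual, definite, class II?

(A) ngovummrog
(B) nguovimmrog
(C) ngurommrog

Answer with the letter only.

A

Attach definiteness definite -o → nguo.
Attach noun class class II -vim (after vowel 'o') → nguovim.
Attach number dual -m → nguovimm.
Attach case nominative -rog → nguovimmrog.
Apply vowel harmony: nguovimmrog → nguovummrog.
Apply vowel deletion: nguovummrog → ngovummrog.
So the correct form is ngovummrog, option (A).
(B) nguovimmrog is wrong: it fails to apply the sound rule(s).
(C) ngurommrog is wrong: it uses indefinite instead of definite for definiteness.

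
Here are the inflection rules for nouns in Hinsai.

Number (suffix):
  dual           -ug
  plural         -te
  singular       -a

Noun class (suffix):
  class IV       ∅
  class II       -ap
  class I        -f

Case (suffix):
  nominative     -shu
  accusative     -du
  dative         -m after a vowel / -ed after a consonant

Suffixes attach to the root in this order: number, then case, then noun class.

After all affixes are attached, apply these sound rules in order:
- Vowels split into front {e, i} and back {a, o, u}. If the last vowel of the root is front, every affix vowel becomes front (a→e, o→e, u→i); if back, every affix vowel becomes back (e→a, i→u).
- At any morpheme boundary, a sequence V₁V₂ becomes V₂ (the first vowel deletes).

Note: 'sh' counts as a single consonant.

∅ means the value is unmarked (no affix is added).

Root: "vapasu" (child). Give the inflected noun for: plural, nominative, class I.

Attach number plural -te → vapasute.
Attach case nominative -shu → vapasuteshu.
Attach noun class class I -f → vapasuteshuf.
Apply vowel harmony: vapasuteshuf → vapasutashuf.
Vowel deletion: no change.

vapasutashuf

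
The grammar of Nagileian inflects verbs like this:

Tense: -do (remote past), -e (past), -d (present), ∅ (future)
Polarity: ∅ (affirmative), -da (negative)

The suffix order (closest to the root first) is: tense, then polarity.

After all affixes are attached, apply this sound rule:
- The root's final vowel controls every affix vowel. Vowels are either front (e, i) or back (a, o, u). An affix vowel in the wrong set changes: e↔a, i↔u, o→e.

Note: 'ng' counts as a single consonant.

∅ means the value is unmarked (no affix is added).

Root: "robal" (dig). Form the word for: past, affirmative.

Attach tense past -e → robale.
polarity = affirmative: zero marking, form stays robale.
Apply vowel harmony: robale → robala.

robala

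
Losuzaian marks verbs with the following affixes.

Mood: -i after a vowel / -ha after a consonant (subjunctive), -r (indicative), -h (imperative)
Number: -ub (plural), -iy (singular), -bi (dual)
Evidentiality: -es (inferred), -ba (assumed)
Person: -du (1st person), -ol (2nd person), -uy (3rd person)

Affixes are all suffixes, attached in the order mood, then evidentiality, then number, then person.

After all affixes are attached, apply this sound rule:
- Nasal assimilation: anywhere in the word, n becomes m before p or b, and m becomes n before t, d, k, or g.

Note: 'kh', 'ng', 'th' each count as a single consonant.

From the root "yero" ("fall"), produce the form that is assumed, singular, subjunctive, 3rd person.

Attach mood subjunctive -i (after vowel 'o') → yeroi.
Attach evidentiality assumed -ba → yeroiba.
Attach number singular -iy → yeroibaiy.
Attach person 3rd person -uy → yeroibaiyuy.
Nasal assimilation: no change.

yeroibaiyuy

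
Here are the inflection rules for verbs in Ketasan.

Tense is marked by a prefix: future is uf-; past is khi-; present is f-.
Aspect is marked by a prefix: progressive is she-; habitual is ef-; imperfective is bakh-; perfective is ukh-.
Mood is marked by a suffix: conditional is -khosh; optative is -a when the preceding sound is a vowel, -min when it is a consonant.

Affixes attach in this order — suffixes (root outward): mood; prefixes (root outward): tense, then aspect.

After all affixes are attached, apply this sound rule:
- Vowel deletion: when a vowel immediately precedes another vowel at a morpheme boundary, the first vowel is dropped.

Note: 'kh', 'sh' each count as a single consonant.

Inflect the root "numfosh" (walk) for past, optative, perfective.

ukhkhinumfoshmin

Attach tense past khi- → khinumfosh.
Attach mood optative -min (after consonant 'sh') → khinumfoshmin.
Attach aspect perfective ukh- → ukhkhinumfoshmin.
Vowel deletion: no change.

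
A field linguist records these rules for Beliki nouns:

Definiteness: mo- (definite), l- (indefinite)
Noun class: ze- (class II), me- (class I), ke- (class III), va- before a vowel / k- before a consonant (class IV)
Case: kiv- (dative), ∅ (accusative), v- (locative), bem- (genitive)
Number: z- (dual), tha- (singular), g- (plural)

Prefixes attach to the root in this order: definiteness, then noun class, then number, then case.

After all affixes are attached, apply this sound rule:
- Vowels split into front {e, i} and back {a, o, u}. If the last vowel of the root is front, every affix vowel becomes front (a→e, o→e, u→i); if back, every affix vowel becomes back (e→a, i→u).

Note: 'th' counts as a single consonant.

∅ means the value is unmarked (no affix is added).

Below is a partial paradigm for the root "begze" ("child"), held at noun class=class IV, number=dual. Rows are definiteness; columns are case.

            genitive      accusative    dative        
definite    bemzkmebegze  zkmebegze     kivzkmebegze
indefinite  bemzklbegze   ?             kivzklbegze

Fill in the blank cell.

zklbegze

Attach definiteness indefinite l- → lbegze.
Attach noun class class IV k- (before consonant 'l') → klbegze.
Attach number dual z- → zklbegze.
case = accusative: zero marking, form stays zklbegze.
Vowel harmony: no change.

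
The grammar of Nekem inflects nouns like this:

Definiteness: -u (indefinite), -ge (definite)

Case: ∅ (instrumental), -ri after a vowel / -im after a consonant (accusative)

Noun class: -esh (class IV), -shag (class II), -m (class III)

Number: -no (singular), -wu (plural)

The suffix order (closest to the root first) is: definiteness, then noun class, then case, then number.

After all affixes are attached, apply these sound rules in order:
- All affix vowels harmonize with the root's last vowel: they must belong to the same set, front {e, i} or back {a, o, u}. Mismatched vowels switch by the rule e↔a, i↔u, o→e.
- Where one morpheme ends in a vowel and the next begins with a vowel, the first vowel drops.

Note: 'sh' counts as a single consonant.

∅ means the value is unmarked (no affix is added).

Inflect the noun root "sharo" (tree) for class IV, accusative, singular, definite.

Attach definiteness definite -ge → sharoge.
Attach noun class class IV -esh → sharogeesh.
Attach case accusative -im (after consonant 'sh') → sharogeeshim.
Attach number singular -no → sharogeeshimno.
Apply vowel harmony: sharogeeshimno → sharogaashumno.
Apply vowel deletion: sharogaashumno → sharogashumno.

sharogashumno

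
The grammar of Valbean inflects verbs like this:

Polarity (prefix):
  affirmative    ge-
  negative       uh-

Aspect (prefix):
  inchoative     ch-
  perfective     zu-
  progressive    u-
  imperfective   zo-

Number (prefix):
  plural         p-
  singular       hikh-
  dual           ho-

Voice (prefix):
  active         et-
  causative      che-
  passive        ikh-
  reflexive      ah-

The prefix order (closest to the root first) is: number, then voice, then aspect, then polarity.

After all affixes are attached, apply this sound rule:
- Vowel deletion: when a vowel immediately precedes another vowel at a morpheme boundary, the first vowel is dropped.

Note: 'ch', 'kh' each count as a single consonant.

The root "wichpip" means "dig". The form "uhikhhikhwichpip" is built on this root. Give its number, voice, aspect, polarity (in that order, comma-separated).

Segment: uh-u-ikh-hikh-wichpip.
number: hikh- → singular.
voice: ikh- → passive.
aspect: u- → progressive.
polarity: uh- → negative.

singular, passive, progressive, negative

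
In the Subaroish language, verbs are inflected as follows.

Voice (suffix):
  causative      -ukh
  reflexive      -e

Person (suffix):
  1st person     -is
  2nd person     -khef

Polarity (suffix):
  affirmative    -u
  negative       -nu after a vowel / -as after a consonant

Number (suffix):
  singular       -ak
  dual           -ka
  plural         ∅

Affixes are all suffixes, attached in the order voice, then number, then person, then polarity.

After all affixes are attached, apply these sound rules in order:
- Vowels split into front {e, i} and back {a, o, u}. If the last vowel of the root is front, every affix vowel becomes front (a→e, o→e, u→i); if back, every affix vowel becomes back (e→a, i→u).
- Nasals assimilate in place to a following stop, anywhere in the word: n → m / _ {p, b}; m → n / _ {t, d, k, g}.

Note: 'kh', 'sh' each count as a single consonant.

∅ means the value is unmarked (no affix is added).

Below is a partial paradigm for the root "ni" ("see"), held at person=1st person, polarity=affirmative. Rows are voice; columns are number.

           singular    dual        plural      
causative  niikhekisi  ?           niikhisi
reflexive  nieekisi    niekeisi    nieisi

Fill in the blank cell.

niikhkeisi

Attach voice causative -ukh → niukh.
Attach number dual -ka → niukhka.
Attach person 1st person -is → niukhkais.
Attach polarity affirmative -u → niukhkaisu.
Apply vowel harmony: niukhkaisu → niikhkeisi.
Nasal assimilation: no change.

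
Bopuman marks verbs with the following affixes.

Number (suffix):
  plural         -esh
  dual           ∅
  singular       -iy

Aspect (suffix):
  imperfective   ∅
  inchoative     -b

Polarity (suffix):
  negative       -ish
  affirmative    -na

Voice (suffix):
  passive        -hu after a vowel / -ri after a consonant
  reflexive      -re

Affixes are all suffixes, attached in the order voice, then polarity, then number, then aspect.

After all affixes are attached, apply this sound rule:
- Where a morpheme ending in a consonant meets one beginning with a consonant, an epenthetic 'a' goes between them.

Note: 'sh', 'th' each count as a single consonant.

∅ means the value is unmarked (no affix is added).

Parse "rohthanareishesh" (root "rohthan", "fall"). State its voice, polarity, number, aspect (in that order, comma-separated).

reflexive, negative, plural, imperfective

Segment: rohthan-re-ish-esh.
voice: -re → reflexive.
polarity: -ish → negative.
number: -esh → plural.
aspect: ∅ → imperfective.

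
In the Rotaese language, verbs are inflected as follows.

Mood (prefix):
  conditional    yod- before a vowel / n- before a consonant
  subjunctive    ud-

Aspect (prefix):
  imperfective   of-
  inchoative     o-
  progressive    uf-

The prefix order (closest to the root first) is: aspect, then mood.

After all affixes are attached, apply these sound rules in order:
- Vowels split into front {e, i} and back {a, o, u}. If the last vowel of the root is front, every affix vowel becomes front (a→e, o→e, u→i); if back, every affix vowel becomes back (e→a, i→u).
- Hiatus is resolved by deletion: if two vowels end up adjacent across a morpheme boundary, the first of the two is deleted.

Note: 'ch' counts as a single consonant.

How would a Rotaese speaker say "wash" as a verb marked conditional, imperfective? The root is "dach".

yodofdach

Attach aspect imperfective of- → ofdach.
Attach mood conditional yod- (before vowel 'o') → yodofdach.
Vowel harmony: no change.
Vowel deletion: no change.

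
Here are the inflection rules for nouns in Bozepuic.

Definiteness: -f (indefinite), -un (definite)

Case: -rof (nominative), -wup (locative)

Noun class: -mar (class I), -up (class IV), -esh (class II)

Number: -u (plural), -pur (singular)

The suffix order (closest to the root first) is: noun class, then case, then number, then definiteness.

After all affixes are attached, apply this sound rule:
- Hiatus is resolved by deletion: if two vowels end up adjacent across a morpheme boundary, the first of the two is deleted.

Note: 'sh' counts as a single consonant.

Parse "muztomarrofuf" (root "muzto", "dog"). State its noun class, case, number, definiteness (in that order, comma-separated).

class I, nominative, plural, indefinite

Segment: muzto-mar-rof-u-f.
noun class: -mar → class I.
case: -rof → nominative.
number: -u → plural.
definiteness: -f → indefinite.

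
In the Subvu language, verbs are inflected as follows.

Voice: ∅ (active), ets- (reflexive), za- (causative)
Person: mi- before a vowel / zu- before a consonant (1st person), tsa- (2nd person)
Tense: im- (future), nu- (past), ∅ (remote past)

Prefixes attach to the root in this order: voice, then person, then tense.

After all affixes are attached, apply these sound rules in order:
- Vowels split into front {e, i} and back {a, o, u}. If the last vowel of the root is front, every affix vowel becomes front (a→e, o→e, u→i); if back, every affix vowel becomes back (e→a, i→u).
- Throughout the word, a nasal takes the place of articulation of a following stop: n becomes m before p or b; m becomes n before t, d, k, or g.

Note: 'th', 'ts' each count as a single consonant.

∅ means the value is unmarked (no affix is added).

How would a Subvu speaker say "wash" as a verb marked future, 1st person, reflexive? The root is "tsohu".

ummuatstsohu

Attach voice reflexive ets- → etstsohu.
Attach person 1st person mi- (before vowel 'e') → mietstsohu.
Attach tense future im- → immietstsohu.
Apply vowel harmony: immietstsohu → ummuatstsohu.
Nasal assimilation: no change.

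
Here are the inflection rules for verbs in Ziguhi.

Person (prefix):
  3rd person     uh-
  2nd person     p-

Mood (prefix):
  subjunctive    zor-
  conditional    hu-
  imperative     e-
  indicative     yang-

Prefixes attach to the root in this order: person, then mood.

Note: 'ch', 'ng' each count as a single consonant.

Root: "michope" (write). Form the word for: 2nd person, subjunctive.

Attach person 2nd person p- → pmichope.
Attach mood subjunctive zor- → zorpmichope.

zorpmichope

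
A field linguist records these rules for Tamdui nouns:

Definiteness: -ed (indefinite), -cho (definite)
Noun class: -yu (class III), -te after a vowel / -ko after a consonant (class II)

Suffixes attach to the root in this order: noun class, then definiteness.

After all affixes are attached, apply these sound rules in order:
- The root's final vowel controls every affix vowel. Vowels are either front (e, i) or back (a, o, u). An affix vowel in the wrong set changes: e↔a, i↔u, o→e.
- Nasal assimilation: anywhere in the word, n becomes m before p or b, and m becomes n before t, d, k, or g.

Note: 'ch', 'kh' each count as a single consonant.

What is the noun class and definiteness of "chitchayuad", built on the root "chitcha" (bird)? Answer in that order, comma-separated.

Segment: chitcha-yu-ed.
noun class: -yu → class III.
definiteness: -ed → indefinite.

class III, indefinite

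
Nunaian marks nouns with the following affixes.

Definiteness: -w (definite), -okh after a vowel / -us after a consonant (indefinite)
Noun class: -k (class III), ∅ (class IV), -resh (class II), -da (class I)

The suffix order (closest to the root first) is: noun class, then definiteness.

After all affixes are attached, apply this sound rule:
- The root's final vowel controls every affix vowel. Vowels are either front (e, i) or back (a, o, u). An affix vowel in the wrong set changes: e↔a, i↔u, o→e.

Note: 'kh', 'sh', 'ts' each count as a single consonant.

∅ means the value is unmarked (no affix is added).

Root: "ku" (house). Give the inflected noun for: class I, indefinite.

kudaokh

Attach noun class class I -da → kuda.
Attach definiteness indefinite -okh (after vowel 'a') → kudaokh.
Vowel harmony: no change.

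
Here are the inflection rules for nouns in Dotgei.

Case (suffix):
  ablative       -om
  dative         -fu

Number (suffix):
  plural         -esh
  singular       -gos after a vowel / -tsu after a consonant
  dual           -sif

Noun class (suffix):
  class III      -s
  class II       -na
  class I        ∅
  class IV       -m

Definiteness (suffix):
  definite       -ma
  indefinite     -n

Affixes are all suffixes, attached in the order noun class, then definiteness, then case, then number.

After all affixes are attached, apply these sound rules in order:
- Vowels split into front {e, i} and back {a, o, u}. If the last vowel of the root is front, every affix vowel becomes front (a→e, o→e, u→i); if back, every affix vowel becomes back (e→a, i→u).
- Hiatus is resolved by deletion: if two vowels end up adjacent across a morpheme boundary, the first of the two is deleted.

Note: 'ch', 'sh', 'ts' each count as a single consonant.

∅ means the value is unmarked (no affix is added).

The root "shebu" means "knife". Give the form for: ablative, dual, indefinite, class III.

Attach noun class class III -s → shebus.
Attach definiteness indefinite -n → shebusn.
Attach case ablative -om → shebusnom.
Attach number dual -sif → shebusnomsif.
Apply vowel harmony: shebusnomsif → shebusnomsuf.
Vowel deletion: no change.

shebusnomsuf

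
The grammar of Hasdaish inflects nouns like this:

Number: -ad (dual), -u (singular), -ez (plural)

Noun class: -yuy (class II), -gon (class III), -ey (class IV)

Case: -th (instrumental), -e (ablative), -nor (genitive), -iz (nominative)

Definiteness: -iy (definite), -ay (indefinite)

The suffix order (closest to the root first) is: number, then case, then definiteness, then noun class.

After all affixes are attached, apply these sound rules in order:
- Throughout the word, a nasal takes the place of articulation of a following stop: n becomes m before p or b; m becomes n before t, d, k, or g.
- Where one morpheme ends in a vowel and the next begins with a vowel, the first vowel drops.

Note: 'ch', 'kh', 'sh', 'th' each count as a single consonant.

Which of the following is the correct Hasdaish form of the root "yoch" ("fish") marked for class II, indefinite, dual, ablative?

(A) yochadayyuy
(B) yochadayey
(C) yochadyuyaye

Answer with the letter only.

A

Attach number dual -ad → yochad.
Attach case ablative -e → yochade.
Attach definiteness indefinite -ay → yochadeay.
Attach noun class class II -yuy → yochadeayyuy.
Nasal assimilation: no change.
Apply vowel deletion: yochadeayyuy → yochadayyuy.
So the correct form is yochadayyuy, option (A).
(C) yochadyuyaye is wrong: it has the affixes in the wrong order.
(B) yochadayey is wrong: it uses class IV instead of class II for noun class.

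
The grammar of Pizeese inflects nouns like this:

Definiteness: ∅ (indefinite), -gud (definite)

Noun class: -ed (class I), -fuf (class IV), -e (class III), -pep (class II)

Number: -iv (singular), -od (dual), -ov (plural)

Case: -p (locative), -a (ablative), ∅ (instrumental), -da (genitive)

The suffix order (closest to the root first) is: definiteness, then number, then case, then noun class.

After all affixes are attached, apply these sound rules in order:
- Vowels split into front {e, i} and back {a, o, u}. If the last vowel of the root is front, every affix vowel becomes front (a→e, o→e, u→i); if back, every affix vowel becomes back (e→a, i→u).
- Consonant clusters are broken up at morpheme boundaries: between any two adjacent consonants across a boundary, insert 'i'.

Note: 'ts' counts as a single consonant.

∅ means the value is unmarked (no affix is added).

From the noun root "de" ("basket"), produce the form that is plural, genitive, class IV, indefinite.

definiteness = indefinite: zero marking, form stays de.
Attach number plural -ov → deov.
Attach case genitive -da → deovda.
Attach noun class class IV -fuf → deovdafuf.
Apply vowel harmony: deovdafuf → deevdefif.
Apply epenthesis: deevdefif → deevidefif.

deevidefif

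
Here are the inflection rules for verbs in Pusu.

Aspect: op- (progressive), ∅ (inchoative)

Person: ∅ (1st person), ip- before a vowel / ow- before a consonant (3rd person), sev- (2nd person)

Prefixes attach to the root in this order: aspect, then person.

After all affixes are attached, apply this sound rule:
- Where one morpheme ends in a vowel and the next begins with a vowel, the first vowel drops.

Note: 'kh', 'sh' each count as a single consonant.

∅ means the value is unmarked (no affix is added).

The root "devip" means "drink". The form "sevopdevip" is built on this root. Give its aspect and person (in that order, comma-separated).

Segment: sev-op-devip.
aspect: op- → progressive.
person: sev- → 2nd person.

progressive, 2nd person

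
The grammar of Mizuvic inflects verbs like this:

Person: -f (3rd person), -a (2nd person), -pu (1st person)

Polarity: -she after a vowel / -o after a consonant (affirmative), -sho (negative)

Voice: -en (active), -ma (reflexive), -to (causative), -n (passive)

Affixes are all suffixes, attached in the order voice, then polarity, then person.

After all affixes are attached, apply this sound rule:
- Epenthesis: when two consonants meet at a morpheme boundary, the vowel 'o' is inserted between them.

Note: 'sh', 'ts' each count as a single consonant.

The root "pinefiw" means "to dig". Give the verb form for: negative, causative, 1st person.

pinefiwotoshopu

Attach voice causative -to → pinefiwto.
Attach polarity negative -sho → pinefiwtosho.
Attach person 1st person -pu → pinefiwtoshopu.
Apply epenthesis: pinefiwtoshopu → pinefiwotoshopu.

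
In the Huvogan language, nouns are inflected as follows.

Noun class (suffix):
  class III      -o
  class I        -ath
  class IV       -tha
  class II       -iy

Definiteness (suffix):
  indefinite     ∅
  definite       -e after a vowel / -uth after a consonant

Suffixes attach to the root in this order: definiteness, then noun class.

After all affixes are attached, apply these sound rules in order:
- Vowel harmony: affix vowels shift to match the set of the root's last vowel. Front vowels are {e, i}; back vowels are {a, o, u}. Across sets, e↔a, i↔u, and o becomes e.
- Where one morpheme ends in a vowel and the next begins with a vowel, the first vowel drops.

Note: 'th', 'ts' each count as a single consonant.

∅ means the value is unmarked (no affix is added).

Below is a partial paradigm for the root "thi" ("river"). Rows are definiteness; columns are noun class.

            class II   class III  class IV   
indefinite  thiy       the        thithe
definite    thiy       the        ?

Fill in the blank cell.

Attach definiteness definite -e (after vowel 'i') → thie.
Attach noun class class IV -tha → thietha.
Apply vowel harmony: thietha → thiethe.
Apply vowel deletion: thiethe → thethe.

thethe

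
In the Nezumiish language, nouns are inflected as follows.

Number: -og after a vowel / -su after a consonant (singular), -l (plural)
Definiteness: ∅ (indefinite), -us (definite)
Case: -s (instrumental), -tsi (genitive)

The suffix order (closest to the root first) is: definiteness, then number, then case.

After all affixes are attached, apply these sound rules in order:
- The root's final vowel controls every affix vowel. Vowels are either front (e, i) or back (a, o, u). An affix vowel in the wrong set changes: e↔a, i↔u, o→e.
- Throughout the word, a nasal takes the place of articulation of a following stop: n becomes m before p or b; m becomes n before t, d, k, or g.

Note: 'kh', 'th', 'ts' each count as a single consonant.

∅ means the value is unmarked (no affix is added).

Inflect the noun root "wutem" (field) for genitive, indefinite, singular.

definiteness = indefinite: zero marking, form stays wutem.
Attach number singular -su (after consonant 'm') → wutemsu.
Attach case genitive -tsi → wutemsutsi.
Apply vowel harmony: wutemsutsi → wutemsitsi.
Nasal assimilation: no change.

wutemsitsi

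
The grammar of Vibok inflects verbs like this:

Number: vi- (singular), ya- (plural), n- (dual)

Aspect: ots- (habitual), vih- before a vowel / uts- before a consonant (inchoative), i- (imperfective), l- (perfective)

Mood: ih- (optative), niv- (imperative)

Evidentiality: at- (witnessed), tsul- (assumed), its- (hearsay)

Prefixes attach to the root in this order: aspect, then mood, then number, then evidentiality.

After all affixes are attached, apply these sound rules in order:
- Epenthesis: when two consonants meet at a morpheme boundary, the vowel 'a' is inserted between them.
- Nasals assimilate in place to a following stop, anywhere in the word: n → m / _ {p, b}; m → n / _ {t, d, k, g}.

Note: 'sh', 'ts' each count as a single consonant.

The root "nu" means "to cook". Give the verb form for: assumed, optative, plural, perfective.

tsulayaihalanu

Attach aspect perfective l- → lnu.
Attach mood optative ih- → ihlnu.
Attach number plural ya- → yaihlnu.
Attach evidentiality assumed tsul- → tsulyaihlnu.
Apply epenthesis: tsulyaihlnu → tsulayaihalanu.
Nasal assimilation: no change.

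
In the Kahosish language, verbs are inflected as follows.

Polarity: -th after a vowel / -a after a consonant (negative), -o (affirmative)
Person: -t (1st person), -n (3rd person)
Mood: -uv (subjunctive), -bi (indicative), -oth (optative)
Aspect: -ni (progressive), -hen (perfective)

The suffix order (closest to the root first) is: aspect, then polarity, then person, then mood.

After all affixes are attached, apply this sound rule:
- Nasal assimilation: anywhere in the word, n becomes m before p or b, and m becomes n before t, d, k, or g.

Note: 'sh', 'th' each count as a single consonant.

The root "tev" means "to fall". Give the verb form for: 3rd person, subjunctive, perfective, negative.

tevhenanuv

Attach aspect perfective -hen → tevhen.
Attach polarity negative -a (after consonant 'n') → tevhena.
Attach person 3rd person -n → tevhenan.
Attach mood subjunctive -uv → tevhenanuv.
Nasal assimilation: no change.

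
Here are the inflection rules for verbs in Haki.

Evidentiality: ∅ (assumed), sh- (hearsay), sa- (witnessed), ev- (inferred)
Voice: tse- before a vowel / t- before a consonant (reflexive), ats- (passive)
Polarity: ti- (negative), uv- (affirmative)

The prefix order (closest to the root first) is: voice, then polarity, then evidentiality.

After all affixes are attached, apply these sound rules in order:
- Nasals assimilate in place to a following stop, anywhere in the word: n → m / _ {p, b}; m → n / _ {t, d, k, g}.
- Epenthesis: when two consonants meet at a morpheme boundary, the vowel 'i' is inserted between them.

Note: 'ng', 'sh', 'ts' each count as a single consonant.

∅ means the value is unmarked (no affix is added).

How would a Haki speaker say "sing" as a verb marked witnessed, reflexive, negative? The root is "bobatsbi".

satitibobatsbi

Attach voice reflexive t- (before consonant 'b') → tbobatsbi.
Attach polarity negative ti- → titbobatsbi.
Attach evidentiality witnessed sa- → satitbobatsbi.
Nasal assimilation: no change.
Apply epenthesis: satitbobatsbi → satitibobatsbi.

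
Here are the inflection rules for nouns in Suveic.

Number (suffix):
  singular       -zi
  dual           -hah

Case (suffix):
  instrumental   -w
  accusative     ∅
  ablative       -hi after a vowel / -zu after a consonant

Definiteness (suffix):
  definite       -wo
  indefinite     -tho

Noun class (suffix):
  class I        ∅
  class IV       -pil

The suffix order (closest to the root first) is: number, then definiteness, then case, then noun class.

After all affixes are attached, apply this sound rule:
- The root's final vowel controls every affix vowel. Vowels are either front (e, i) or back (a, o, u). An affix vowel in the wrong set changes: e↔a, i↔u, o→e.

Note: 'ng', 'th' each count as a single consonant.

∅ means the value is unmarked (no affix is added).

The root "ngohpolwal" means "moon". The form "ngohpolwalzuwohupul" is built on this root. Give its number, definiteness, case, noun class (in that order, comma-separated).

Segment: ngohpolwal-zi-wo-hi-pil.
number: -zi → singular.
definiteness: -wo → definite.
case: -hi/zu → ablative.
noun class: -pil → class IV.

singular, definite, ablative, class IV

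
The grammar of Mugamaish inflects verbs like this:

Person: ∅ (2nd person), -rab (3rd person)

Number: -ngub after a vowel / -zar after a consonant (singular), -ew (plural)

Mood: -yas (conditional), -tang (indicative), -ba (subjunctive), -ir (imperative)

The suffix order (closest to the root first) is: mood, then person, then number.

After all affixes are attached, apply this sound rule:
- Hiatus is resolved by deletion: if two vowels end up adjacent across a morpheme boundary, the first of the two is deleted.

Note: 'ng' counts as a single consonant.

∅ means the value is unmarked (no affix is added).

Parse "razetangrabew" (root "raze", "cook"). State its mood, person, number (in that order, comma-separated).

indicative, 3rd person, plural

Segment: raze-tang-rab-ew.
mood: -tang → indicative.
person: -rab → 3rd person.
number: -ew → plural.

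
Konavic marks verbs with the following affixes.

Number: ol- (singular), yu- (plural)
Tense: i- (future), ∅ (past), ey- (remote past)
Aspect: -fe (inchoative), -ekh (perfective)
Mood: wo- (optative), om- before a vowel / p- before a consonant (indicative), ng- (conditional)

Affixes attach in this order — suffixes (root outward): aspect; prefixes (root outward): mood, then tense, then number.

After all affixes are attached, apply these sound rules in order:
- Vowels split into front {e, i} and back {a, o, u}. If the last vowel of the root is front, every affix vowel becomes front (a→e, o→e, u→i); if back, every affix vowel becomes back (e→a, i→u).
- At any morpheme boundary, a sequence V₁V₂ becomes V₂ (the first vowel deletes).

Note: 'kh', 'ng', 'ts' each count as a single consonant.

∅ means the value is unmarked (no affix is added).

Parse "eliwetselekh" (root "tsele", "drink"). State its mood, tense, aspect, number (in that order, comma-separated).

Segment: ol-i-wo-tsele-ekh.
mood: wo- → optative.
tense: i- → future.
aspect: -ekh → perfective.
number: ol- → singular.

optative, future, perfective, singular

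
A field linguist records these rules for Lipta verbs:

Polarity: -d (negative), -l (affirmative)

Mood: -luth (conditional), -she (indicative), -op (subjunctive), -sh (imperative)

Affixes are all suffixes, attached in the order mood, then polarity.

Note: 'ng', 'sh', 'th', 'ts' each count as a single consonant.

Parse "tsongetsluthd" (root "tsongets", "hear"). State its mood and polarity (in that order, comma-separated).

conditional, negative

Segment: tsongets-luth-d.
mood: -luth → conditional.
polarity: -d → negative.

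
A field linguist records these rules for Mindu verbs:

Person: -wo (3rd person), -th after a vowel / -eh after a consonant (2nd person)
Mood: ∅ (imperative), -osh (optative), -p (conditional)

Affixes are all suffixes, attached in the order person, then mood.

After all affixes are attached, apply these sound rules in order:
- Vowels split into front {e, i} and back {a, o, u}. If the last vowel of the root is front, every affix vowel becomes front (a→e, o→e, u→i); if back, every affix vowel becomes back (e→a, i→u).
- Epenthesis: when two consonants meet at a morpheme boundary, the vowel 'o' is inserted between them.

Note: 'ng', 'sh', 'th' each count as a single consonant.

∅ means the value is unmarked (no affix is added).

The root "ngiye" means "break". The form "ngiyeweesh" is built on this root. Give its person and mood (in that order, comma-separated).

3rd person, optative

Segment: ngiye-wo-osh.
person: -wo → 3rd person.
mood: -osh → optative.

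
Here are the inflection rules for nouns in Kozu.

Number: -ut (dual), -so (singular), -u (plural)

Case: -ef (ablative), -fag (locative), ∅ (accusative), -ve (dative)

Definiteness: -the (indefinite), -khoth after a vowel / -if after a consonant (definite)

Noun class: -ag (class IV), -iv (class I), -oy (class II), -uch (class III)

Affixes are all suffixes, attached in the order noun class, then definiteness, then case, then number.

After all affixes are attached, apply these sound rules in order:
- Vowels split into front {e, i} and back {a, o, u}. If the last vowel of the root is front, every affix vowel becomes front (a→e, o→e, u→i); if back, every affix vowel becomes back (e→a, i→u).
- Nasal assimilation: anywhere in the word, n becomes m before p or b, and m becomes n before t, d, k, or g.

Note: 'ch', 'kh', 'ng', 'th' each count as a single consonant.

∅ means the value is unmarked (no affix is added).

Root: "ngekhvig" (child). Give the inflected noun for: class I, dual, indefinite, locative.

Attach noun class class I -iv → ngekhvigiv.
Attach definiteness indefinite -the → ngekhvigivthe.
Attach case locative -fag → ngekhvigivthefag.
Attach number dual -ut → ngekhvigivthefagut.
Apply vowel harmony: ngekhvigivthefagut → ngekhvigivthefegit.
Nasal assimilation: no change.

ngekhvigivthefegit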